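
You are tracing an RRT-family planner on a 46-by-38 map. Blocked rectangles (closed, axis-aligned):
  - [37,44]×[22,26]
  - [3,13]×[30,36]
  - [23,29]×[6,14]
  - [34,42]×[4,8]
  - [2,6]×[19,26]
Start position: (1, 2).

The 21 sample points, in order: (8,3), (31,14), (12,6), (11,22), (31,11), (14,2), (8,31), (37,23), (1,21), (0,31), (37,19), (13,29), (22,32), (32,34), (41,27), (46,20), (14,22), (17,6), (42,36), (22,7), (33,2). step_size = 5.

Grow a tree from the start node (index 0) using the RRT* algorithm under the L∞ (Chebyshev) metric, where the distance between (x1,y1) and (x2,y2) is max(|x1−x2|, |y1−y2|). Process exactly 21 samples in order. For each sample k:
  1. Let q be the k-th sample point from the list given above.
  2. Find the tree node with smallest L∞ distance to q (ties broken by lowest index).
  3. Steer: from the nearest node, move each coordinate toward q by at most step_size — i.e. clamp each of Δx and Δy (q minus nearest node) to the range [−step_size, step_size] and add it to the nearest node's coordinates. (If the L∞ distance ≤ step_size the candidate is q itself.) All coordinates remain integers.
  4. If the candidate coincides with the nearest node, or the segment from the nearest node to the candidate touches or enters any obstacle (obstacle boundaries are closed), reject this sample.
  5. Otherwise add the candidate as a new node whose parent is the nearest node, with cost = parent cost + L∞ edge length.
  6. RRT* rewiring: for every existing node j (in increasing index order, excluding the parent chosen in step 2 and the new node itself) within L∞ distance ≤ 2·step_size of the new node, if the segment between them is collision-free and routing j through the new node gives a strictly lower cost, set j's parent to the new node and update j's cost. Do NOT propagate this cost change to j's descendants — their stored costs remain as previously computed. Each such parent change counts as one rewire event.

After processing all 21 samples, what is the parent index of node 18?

1. q=(8,3) nearest=0 d=7 new=(6,3) → add node 1 parent=0 cost=5
2. q=(31,14) nearest=1 d=25 new=(11,8) → add node 2 parent=1 cost=10
3. q=(12,6) nearest=2 d=2 new=(12,6) → add node 3 parent=2 cost=12
4. q=(11,22) nearest=2 d=14 new=(11,13) → add node 4 parent=2 cost=15
5. q=(31,11) nearest=3 d=19 new=(17,11) → add node 5 parent=3 cost=17
6. q=(14,2) nearest=3 d=4 new=(14,2) → add node 6 parent=3 cost=16
7. q=(8,31) nearest=4 d=18 new=(8,18) → add node 7 parent=4 cost=20
8. q=(37,23) nearest=5 d=20 new=(22,16) → add node 8 parent=5 cost=22
9. q=(1,21) nearest=7 d=7 new=(3,21) → blocked by [2,6]×[19,26], reject
10. q=(0,31) nearest=7 d=13 new=(3,23) → blocked by [2,6]×[19,26], reject
11. q=(37,19) nearest=8 d=15 new=(27,19) → add node 9 parent=8 cost=27
12. q=(13,29) nearest=7 d=11 new=(13,23) → add node 10 parent=7 cost=25
13. q=(22,32) nearest=10 d=9 new=(18,28) → add node 11 parent=10 cost=30
14. q=(32,34) nearest=11 d=14 new=(23,33) → add node 12 parent=11 cost=35
15. q=(41,27) nearest=9 d=14 new=(32,24) → add node 13 parent=9 cost=32
16. q=(46,20) nearest=13 d=14 new=(37,20) → add node 14 parent=13 cost=37
17. q=(14,22) nearest=10 d=1 new=(14,22) → add node 15 parent=10 cost=26
18. q=(17,6) nearest=6 d=4 new=(17,6) → add node 16 parent=6 cost=20
19. q=(42,36) nearest=13 d=12 new=(37,29) → add node 17 parent=13 cost=37
20. q=(22,7) nearest=5 d=5 new=(22,7) → add node 18 parent=5 cost=22
21. q=(33,2) nearest=18 d=11 new=(27,2) → blocked by [23,29]×[6,14], reject

Parent of node 18: 5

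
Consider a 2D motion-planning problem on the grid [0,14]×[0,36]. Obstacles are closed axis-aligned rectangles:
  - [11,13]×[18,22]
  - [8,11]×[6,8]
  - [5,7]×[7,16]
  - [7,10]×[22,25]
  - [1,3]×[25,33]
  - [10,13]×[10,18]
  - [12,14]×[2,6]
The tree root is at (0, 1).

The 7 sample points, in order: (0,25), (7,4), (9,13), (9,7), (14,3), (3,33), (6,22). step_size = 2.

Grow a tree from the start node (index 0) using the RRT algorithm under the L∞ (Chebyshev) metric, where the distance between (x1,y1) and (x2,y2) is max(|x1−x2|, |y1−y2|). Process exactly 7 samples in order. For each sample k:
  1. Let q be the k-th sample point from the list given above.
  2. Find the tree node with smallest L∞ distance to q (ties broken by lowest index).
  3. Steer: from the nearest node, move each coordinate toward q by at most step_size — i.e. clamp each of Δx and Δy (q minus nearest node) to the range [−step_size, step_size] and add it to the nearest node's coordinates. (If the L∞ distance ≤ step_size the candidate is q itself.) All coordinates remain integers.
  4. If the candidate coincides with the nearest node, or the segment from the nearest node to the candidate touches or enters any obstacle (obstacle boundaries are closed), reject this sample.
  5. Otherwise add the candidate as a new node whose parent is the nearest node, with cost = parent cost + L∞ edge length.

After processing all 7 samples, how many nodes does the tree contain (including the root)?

Node count: 7

1. q=(0,25) nearest=0 d=24 new=(0,3) → add node 1 parent=0 cost=2
2. q=(7,4) nearest=0 d=7 new=(2,3) → add node 2 parent=0 cost=2
3. q=(9,13) nearest=1 d=10 new=(2,5) → add node 3 parent=1 cost=4
4. q=(9,7) nearest=2 d=7 new=(4,5) → add node 4 parent=2 cost=4
5. q=(14,3) nearest=4 d=10 new=(6,3) → add node 5 parent=4 cost=6
6. q=(3,33) nearest=3 d=28 new=(3,7) → add node 6 parent=3 cost=6
7. q=(6,22) nearest=6 d=15 new=(5,9) → blocked by [5,7]×[7,16], reject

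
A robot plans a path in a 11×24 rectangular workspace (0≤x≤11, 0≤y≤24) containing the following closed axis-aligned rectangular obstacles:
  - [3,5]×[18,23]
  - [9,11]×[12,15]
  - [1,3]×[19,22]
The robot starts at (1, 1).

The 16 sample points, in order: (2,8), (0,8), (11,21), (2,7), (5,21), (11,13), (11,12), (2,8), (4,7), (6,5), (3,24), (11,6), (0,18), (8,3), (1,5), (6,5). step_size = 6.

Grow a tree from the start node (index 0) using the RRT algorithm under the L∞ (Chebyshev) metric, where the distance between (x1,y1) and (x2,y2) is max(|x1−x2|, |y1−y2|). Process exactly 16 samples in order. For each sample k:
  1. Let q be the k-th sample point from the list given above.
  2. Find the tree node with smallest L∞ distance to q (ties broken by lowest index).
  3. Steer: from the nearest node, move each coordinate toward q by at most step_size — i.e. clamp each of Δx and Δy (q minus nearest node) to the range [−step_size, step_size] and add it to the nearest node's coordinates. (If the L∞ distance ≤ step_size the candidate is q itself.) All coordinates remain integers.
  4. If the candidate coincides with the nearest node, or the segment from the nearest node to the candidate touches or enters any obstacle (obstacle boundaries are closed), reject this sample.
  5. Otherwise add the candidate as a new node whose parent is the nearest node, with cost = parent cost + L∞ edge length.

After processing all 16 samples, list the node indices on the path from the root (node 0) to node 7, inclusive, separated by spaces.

Path: 0 1 5 6 7

1. q=(2,8) nearest=0 d=7 new=(2,7) → add node 1 parent=0 cost=6
2. q=(0,8) nearest=1 d=2 new=(0,8) → add node 2 parent=1 cost=8
3. q=(11,21) nearest=2 d=13 new=(6,14) → add node 3 parent=2 cost=14
4. q=(2,7) nearest=1 d=0 → coincident, reject
5. q=(5,21) nearest=3 d=7 new=(5,20) → blocked by [3,5]×[18,23], reject
6. q=(11,13) nearest=3 d=5 new=(11,13) → blocked by [9,11]×[12,15], reject
7. q=(11,12) nearest=3 d=5 new=(11,12) → blocked by [9,11]×[12,15], reject
8. q=(2,8) nearest=1 d=1 new=(2,8) → add node 4 parent=1 cost=7
9. q=(4,7) nearest=1 d=2 new=(4,7) → add node 5 parent=1 cost=8
10. q=(6,5) nearest=5 d=2 new=(6,5) → add node 6 parent=5 cost=10
11. q=(3,24) nearest=3 d=10 new=(3,20) → blocked by [3,5]×[18,23], reject
12. q=(11,6) nearest=6 d=5 new=(11,6) → add node 7 parent=6 cost=15
13. q=(0,18) nearest=3 d=6 new=(0,18) → add node 8 parent=3 cost=20
14. q=(8,3) nearest=6 d=2 new=(8,3) → add node 9 parent=6 cost=12
15. q=(1,5) nearest=1 d=2 new=(1,5) → add node 10 parent=1 cost=8
16. q=(6,5) nearest=6 d=0 → coincident, reject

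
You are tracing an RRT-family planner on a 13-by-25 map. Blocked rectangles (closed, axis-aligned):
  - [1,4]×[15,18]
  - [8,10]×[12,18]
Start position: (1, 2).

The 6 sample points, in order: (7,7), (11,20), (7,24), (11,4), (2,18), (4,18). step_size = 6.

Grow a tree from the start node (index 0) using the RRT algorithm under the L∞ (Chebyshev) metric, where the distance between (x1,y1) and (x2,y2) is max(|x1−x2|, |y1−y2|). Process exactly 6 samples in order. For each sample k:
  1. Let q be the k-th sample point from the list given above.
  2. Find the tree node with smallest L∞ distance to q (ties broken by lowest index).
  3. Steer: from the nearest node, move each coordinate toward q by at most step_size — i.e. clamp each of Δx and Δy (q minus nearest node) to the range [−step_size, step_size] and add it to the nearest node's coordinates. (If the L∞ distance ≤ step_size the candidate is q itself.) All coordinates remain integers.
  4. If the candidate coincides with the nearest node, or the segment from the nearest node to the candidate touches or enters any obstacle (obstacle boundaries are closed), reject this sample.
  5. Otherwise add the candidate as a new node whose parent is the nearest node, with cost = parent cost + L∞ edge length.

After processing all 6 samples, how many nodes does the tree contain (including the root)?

Node count: 4

1. q=(7,7) nearest=0 d=6 new=(7,7) → add node 1 parent=0 cost=6
2. q=(11,20) nearest=1 d=13 new=(11,13) → add node 2 parent=1 cost=12
3. q=(7,24) nearest=2 d=11 new=(7,19) → blocked by [8,10]×[12,18], reject
4. q=(11,4) nearest=1 d=4 new=(11,4) → add node 3 parent=1 cost=10
5. q=(2,18) nearest=2 d=9 new=(5,18) → blocked by [8,10]×[12,18], reject
6. q=(4,18) nearest=2 d=7 new=(5,18) → blocked by [8,10]×[12,18], reject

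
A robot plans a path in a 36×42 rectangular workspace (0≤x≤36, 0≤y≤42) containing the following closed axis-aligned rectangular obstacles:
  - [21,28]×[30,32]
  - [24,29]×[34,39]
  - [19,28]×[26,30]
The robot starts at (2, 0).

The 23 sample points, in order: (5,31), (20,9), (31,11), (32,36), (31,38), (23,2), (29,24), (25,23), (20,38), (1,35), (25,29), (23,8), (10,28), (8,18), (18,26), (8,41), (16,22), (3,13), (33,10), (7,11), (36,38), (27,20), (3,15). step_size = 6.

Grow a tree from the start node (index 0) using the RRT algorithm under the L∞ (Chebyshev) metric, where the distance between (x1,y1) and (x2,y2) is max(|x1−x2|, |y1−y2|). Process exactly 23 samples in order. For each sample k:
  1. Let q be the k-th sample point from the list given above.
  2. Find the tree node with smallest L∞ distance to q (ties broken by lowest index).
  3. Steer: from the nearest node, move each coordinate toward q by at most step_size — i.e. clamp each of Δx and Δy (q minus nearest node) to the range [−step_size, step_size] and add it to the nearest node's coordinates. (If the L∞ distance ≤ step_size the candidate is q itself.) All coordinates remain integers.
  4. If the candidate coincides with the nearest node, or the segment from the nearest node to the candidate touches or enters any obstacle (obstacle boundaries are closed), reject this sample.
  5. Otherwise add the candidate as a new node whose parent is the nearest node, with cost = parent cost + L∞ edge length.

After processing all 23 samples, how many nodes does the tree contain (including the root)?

Node count: 22

1. q=(5,31) nearest=0 d=31 new=(5,6) → add node 1 parent=0 cost=6
2. q=(20,9) nearest=1 d=15 new=(11,9) → add node 2 parent=1 cost=12
3. q=(31,11) nearest=2 d=20 new=(17,11) → add node 3 parent=2 cost=18
4. q=(32,36) nearest=3 d=25 new=(23,17) → add node 4 parent=3 cost=24
5. q=(31,38) nearest=4 d=21 new=(29,23) → add node 5 parent=4 cost=30
6. q=(23,2) nearest=3 d=9 new=(23,5) → add node 6 parent=3 cost=24
7. q=(29,24) nearest=5 d=1 new=(29,24) → add node 7 parent=5 cost=31
8. q=(25,23) nearest=5 d=4 new=(25,23) → add node 8 parent=5 cost=34
9. q=(20,38) nearest=7 d=14 new=(23,30) → blocked by [21,28]×[30,32], reject
10. q=(1,35) nearest=4 d=22 new=(17,23) → add node 9 parent=4 cost=30
11. q=(25,29) nearest=7 d=5 new=(25,29) → blocked by [19,28]×[26,30], reject
12. q=(23,8) nearest=6 d=3 new=(23,8) → add node 10 parent=6 cost=27
13. q=(10,28) nearest=9 d=7 new=(11,28) → add node 11 parent=9 cost=36
14. q=(8,18) nearest=2 d=9 new=(8,15) → add node 12 parent=2 cost=18
15. q=(18,26) nearest=9 d=3 new=(18,26) → add node 13 parent=9 cost=33
16. q=(8,41) nearest=11 d=13 new=(8,34) → add node 14 parent=11 cost=42
17. q=(16,22) nearest=9 d=1 new=(16,22) → add node 15 parent=9 cost=31
18. q=(3,13) nearest=12 d=5 new=(3,13) → add node 16 parent=12 cost=23
19. q=(33,10) nearest=4 d=10 new=(29,11) → add node 17 parent=4 cost=30
20. q=(7,11) nearest=2 d=4 new=(7,11) → add node 18 parent=2 cost=16
21. q=(36,38) nearest=7 d=14 new=(35,30) → add node 19 parent=7 cost=37
22. q=(27,20) nearest=5 d=3 new=(27,20) → add node 20 parent=5 cost=33
23. q=(3,15) nearest=16 d=2 new=(3,15) → add node 21 parent=16 cost=25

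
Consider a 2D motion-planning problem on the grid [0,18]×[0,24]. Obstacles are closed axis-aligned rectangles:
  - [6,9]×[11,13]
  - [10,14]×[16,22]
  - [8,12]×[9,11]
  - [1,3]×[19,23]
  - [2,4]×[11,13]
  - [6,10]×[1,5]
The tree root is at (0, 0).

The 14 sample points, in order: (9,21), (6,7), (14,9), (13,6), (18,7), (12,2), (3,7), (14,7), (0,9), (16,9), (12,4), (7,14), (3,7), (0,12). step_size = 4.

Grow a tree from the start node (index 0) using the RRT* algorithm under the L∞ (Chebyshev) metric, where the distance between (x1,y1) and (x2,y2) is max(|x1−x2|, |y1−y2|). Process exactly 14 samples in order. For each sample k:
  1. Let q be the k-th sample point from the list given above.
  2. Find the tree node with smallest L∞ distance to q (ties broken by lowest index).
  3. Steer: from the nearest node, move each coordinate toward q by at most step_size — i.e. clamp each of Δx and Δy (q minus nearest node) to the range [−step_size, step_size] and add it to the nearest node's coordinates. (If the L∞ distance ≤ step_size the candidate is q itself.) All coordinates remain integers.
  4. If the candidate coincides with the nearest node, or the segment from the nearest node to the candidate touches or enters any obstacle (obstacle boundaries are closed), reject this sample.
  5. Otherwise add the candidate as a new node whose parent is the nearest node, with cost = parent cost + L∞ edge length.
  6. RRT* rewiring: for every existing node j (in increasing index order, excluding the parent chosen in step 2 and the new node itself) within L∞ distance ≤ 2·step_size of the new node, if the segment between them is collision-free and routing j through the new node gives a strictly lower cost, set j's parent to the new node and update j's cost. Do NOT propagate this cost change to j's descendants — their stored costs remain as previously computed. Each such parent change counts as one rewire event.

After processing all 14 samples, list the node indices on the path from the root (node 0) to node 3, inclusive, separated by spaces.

1. q=(9,21) nearest=0 d=21 new=(4,4) → add node 1 parent=0 cost=4
2. q=(6,7) nearest=1 d=3 new=(6,7) → add node 2 parent=1 cost=7
3. q=(14,9) nearest=2 d=8 new=(10,9) → blocked by [8,12]×[9,11], reject
4. q=(13,6) nearest=2 d=7 new=(10,6) → add node 3 parent=2 cost=11
5. q=(18,7) nearest=3 d=8 new=(14,7) → add node 4 parent=3 cost=15
6. q=(12,2) nearest=3 d=4 new=(12,2) → add node 5 parent=3 cost=15
7. q=(3,7) nearest=1 d=3 new=(3,7) → add node 6 parent=1 cost=7
8. q=(14,7) nearest=4 d=0 → coincident, reject
9. q=(0,9) nearest=6 d=3 new=(0,9) → add node 7 parent=6 cost=10
10. q=(16,9) nearest=4 d=2 new=(16,9) → add node 8 parent=4 cost=17
11. q=(12,4) nearest=3 d=2 new=(12,4) → add node 9 parent=3 cost=13
12. q=(7,14) nearest=2 d=7 new=(7,11) → blocked by [6,9]×[11,13], reject
13. q=(3,7) nearest=6 d=0 → coincident, reject
14. q=(0,12) nearest=7 d=3 new=(0,12) → add node 10 parent=7 cost=13

Path: 0 1 2 3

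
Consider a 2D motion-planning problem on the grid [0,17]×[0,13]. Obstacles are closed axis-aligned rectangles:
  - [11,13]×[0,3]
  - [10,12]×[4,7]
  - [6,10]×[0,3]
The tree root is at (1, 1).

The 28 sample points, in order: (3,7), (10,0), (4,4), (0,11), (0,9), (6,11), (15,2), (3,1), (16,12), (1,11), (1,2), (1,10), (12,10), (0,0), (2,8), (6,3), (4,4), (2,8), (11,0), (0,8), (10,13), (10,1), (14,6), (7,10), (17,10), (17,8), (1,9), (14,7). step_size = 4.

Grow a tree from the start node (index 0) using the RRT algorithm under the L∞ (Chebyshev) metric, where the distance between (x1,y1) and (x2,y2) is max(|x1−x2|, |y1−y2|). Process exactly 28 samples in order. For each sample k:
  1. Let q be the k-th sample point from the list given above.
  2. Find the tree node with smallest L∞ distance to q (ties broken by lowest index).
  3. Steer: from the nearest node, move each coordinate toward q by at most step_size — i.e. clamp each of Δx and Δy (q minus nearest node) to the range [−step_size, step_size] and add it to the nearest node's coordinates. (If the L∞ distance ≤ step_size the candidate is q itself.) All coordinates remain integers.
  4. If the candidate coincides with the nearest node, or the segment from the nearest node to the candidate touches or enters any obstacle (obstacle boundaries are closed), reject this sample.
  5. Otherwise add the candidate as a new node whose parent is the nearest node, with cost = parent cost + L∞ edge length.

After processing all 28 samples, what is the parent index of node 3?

Parent of node 3: 1

1. q=(3,7) nearest=0 d=6 new=(3,5) → add node 1 parent=0 cost=4
2. q=(10,0) nearest=1 d=7 new=(7,1) → blocked by [6,10]×[0,3], reject
3. q=(4,4) nearest=1 d=1 new=(4,4) → add node 2 parent=1 cost=5
4. q=(0,11) nearest=1 d=6 new=(0,9) → add node 3 parent=1 cost=8
5. q=(0,9) nearest=3 d=0 → coincident, reject
6. q=(6,11) nearest=1 d=6 new=(6,9) → add node 4 parent=1 cost=8
7. q=(15,2) nearest=4 d=9 new=(10,5) → blocked by [10,12]×[4,7], reject
8. q=(3,1) nearest=0 d=2 new=(3,1) → add node 5 parent=0 cost=2
9. q=(16,12) nearest=4 d=10 new=(10,12) → add node 6 parent=4 cost=12
10. q=(1,11) nearest=3 d=2 new=(1,11) → add node 7 parent=3 cost=10
11. q=(1,2) nearest=0 d=1 new=(1,2) → add node 8 parent=0 cost=1
12. q=(1,10) nearest=3 d=1 new=(1,10) → add node 9 parent=3 cost=9
13. q=(12,10) nearest=6 d=2 new=(12,10) → add node 10 parent=6 cost=14
14. q=(0,0) nearest=0 d=1 new=(0,0) → add node 11 parent=0 cost=1
15. q=(2,8) nearest=3 d=2 new=(2,8) → add node 12 parent=3 cost=10
16. q=(6,3) nearest=2 d=2 new=(6,3) → blocked by [6,10]×[0,3], reject
17. q=(4,4) nearest=2 d=0 → coincident, reject
18. q=(2,8) nearest=12 d=0 → coincident, reject
19. q=(11,0) nearest=2 d=7 new=(8,0) → blocked by [6,10]×[0,3], reject
20. q=(0,8) nearest=3 d=1 new=(0,8) → add node 13 parent=3 cost=9
21. q=(10,13) nearest=6 d=1 new=(10,13) → add node 14 parent=6 cost=13
22. q=(10,1) nearest=2 d=6 new=(8,1) → blocked by [6,10]×[0,3], reject
23. q=(14,6) nearest=10 d=4 new=(14,6) → add node 15 parent=10 cost=18
24. q=(7,10) nearest=4 d=1 new=(7,10) → add node 16 parent=4 cost=9
25. q=(17,10) nearest=15 d=4 new=(17,10) → add node 17 parent=15 cost=22
26. q=(17,8) nearest=17 d=2 new=(17,8) → add node 18 parent=17 cost=24
27. q=(1,9) nearest=3 d=1 new=(1,9) → add node 19 parent=3 cost=9
28. q=(14,7) nearest=15 d=1 new=(14,7) → add node 20 parent=15 cost=19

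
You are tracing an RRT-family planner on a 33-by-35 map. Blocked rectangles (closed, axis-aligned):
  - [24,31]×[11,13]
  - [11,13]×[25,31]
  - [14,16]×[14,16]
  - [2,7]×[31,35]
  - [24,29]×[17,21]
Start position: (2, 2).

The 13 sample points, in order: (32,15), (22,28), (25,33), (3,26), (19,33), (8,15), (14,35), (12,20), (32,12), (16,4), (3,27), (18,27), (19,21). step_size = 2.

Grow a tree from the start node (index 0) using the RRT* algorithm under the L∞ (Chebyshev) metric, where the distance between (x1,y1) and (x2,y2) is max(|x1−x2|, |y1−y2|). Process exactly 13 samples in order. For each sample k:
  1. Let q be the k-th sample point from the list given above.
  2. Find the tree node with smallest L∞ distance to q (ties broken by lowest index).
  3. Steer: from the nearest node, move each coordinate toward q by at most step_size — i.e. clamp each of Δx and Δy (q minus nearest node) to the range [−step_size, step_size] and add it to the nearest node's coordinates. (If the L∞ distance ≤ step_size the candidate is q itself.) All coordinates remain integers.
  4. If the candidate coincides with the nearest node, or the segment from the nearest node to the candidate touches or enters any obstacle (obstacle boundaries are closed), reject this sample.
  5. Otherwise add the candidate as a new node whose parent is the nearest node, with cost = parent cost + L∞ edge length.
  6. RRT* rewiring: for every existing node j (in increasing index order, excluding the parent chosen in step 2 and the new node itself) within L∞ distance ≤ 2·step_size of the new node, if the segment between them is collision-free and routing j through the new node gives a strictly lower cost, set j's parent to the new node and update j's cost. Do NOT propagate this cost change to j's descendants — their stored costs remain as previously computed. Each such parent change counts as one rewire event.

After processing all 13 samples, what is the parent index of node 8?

1. q=(32,15) nearest=0 d=30 new=(4,4) → add node 1 parent=0 cost=2
2. q=(22,28) nearest=1 d=24 new=(6,6) → add node 2 parent=1 cost=4
3. q=(25,33) nearest=2 d=27 new=(8,8) → add node 3 parent=2 cost=6
4. q=(3,26) nearest=3 d=18 new=(6,10) → add node 4 parent=3 cost=8
5. q=(19,33) nearest=4 d=23 new=(8,12) → add node 5 parent=4 cost=10
6. q=(8,15) nearest=5 d=3 new=(8,14) → add node 6 parent=5 cost=12
7. q=(14,35) nearest=6 d=21 new=(10,16) → add node 7 parent=6 cost=14
8. q=(12,20) nearest=7 d=4 new=(12,18) → add node 8 parent=7 cost=16
9. q=(32,12) nearest=8 d=20 new=(14,16) → blocked by [14,16]×[14,16], reject
10. q=(16,4) nearest=3 d=8 new=(10,6) → add node 9 parent=3 cost=8
11. q=(3,27) nearest=8 d=9 new=(10,20) → add node 10 parent=8 cost=18
12. q=(18,27) nearest=10 d=8 new=(12,22) → add node 11 parent=10 cost=20
13. q=(19,21) nearest=8 d=7 new=(14,20) → add node 12 parent=8 cost=18

Parent of node 8: 7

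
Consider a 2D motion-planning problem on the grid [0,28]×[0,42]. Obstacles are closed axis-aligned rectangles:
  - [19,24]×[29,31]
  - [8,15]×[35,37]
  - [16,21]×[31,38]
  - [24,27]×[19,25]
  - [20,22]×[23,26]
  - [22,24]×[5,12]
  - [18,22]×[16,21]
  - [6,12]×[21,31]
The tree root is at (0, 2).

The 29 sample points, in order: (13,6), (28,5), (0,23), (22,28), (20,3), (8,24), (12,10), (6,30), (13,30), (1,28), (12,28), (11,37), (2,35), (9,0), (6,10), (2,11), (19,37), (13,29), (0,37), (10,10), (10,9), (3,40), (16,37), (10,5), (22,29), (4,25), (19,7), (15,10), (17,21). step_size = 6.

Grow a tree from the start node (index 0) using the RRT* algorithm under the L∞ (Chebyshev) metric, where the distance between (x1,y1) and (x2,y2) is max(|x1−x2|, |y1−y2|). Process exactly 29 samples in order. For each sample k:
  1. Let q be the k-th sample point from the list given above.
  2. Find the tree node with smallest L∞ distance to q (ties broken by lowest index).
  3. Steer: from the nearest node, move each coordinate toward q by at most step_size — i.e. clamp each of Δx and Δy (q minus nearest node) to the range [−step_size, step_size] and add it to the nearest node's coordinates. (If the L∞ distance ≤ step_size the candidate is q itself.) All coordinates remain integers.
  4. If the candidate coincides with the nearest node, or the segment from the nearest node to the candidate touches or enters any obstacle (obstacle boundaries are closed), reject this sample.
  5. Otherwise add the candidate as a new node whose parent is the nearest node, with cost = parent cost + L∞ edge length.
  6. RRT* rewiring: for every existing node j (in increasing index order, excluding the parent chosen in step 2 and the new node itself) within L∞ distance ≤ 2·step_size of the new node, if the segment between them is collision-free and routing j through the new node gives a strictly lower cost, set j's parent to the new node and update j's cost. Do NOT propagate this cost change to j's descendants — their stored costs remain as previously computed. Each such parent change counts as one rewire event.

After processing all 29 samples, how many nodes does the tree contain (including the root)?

1. q=(13,6) nearest=0 d=13 new=(6,6) → add node 1 parent=0 cost=6
2. q=(28,5) nearest=1 d=22 new=(12,5) → add node 2 parent=1 cost=12
3. q=(0,23) nearest=1 d=17 new=(0,12) → add node 3 parent=1 cost=12
4. q=(22,28) nearest=1 d=22 new=(12,12) → add node 4 parent=1 cost=12
5. q=(20,3) nearest=2 d=8 new=(18,3) → add node 5 parent=2 cost=18
6. q=(8,24) nearest=3 d=12 new=(6,18) → add node 6 parent=3 cost=18
7. q=(12,10) nearest=4 d=2 new=(12,10) → add node 7 parent=4 cost=14
8. q=(6,30) nearest=6 d=12 new=(6,24) → blocked by [6,12]×[21,31], reject
9. q=(13,30) nearest=6 d=12 new=(12,24) → blocked by [6,12]×[21,31], reject
10. q=(1,28) nearest=6 d=10 new=(1,24) → add node 8 parent=6 cost=24
11. q=(12,28) nearest=6 d=10 new=(12,24) → blocked by [6,12]×[21,31], reject
12. q=(11,37) nearest=8 d=13 new=(7,30) → blocked by [6,12]×[21,31], reject
13. q=(2,35) nearest=8 d=11 new=(2,30) → add node 9 parent=8 cost=30
14. q=(9,0) nearest=2 d=5 new=(9,0) → add node 10 parent=2 cost=17
15. q=(6,10) nearest=1 d=4 new=(6,10) → add node 11 parent=1 cost=10
16. q=(2,11) nearest=3 d=2 new=(2,11) → add node 12 parent=3 cost=14
17. q=(19,37) nearest=9 d=17 new=(8,36) → blocked by [8,15]×[35,37], reject
18. q=(13,29) nearest=6 d=11 new=(12,24) → blocked by [6,12]×[21,31], reject
19. q=(0,37) nearest=9 d=7 new=(0,36) → add node 13 parent=9 cost=36
20. q=(10,10) nearest=4 d=2 new=(10,10) → add node 14 parent=4 cost=14
21. q=(10,9) nearest=14 d=1 new=(10,9) → add node 15 parent=14 cost=15
22. q=(3,40) nearest=13 d=4 new=(3,40) → add node 16 parent=13 cost=40
23. q=(16,37) nearest=16 d=13 new=(9,37) → blocked by [8,15]×[35,37], reject
24. q=(10,5) nearest=2 d=2 new=(10,5) → add node 17 parent=2 cost=14
25. q=(22,29) nearest=6 d=16 new=(12,24) → blocked by [6,12]×[21,31], reject
26. q=(4,25) nearest=8 d=3 new=(4,25) → add node 18 parent=8 cost=27
27. q=(19,7) nearest=5 d=4 new=(19,7) → add node 19 parent=5 cost=22
28. q=(15,10) nearest=4 d=3 new=(15,10) → add node 20 parent=4 cost=15; rewire 19→20 (19<22)
29. q=(17,21) nearest=4 d=9 new=(17,18) → add node 21 parent=4 cost=18

Node count: 22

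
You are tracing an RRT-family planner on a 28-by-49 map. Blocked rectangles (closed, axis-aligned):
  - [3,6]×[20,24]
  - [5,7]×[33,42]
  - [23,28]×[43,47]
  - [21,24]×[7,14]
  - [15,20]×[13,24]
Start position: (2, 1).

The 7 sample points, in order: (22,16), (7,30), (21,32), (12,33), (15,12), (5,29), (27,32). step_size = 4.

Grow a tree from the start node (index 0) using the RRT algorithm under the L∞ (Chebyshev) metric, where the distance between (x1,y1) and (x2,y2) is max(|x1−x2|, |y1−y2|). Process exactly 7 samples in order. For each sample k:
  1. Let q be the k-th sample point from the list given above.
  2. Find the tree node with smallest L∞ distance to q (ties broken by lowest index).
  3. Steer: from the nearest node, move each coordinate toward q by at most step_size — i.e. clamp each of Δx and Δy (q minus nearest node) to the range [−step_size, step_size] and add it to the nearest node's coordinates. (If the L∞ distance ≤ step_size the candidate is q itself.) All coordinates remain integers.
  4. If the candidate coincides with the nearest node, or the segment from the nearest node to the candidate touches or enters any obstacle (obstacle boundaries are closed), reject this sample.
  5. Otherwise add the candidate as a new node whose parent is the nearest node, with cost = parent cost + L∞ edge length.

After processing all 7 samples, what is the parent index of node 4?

1. q=(22,16) nearest=0 d=20 new=(6,5) → add node 1 parent=0 cost=4
2. q=(7,30) nearest=1 d=25 new=(7,9) → add node 2 parent=1 cost=8
3. q=(21,32) nearest=2 d=23 new=(11,13) → add node 3 parent=2 cost=12
4. q=(12,33) nearest=3 d=20 new=(12,17) → add node 4 parent=3 cost=16
5. q=(15,12) nearest=3 d=4 new=(15,12) → add node 5 parent=3 cost=16
6. q=(5,29) nearest=4 d=12 new=(8,21) → add node 6 parent=4 cost=20
7. q=(27,32) nearest=4 d=15 new=(16,21) → blocked by [15,20]×[13,24], reject

Parent of node 4: 3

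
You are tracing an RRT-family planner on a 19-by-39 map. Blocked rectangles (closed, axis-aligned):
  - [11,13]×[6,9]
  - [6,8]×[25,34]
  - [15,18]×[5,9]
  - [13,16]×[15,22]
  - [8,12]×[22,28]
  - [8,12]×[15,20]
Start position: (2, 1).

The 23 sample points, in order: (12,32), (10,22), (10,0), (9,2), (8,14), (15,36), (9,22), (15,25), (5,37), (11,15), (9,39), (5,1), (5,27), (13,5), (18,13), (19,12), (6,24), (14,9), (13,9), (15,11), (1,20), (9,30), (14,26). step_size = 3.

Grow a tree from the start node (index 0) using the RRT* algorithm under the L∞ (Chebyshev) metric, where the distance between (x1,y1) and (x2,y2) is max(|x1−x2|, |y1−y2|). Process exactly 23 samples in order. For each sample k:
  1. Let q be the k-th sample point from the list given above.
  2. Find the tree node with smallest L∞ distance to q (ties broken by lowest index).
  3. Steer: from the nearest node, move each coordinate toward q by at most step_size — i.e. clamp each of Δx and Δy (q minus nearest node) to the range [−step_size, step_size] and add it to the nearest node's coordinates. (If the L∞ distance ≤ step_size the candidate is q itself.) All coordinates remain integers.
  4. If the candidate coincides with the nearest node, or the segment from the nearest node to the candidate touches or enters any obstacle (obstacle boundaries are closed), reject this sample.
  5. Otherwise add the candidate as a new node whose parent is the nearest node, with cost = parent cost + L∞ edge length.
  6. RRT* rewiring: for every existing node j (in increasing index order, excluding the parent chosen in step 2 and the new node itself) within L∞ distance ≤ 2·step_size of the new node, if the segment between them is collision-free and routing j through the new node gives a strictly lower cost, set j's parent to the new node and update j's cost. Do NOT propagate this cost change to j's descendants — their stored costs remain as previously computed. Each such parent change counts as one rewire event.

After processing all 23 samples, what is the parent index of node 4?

1. q=(12,32) nearest=0 d=31 new=(5,4) → add node 1 parent=0 cost=3
2. q=(10,22) nearest=1 d=18 new=(8,7) → add node 2 parent=1 cost=6
3. q=(10,0) nearest=1 d=5 new=(8,1) → add node 3 parent=1 cost=6
4. q=(9,2) nearest=3 d=1 new=(9,2) → add node 4 parent=3 cost=7
5. q=(8,14) nearest=2 d=7 new=(8,10) → add node 5 parent=2 cost=9
6. q=(15,36) nearest=5 d=26 new=(11,13) → add node 6 parent=5 cost=12
7. q=(9,22) nearest=6 d=9 new=(9,16) → blocked by [8,12]×[15,20], reject
8. q=(15,25) nearest=6 d=12 new=(14,16) → blocked by [13,16]×[15,22], reject
9. q=(5,37) nearest=6 d=24 new=(8,16) → blocked by [8,12]×[15,20], reject
10. q=(11,15) nearest=6 d=2 new=(11,15) → blocked by [8,12]×[15,20], reject
11. q=(9,39) nearest=6 d=26 new=(9,16) → blocked by [8,12]×[15,20], reject
12. q=(5,1) nearest=0 d=3 new=(5,1) → add node 7 parent=0 cost=3
13. q=(5,27) nearest=6 d=14 new=(8,16) → blocked by [8,12]×[15,20], reject
14. q=(13,5) nearest=4 d=4 new=(12,5) → add node 8 parent=4 cost=10
15. q=(18,13) nearest=6 d=7 new=(14,13) → add node 9 parent=6 cost=15
16. q=(19,12) nearest=9 d=5 new=(17,12) → add node 10 parent=9 cost=18
17. q=(6,24) nearest=6 d=11 new=(8,16) → blocked by [8,12]×[15,20], reject
18. q=(14,9) nearest=10 d=3 new=(14,9) → add node 11 parent=10 cost=21
19. q=(13,9) nearest=11 d=1 new=(13,9) → blocked by [11,13]×[6,9], reject
20. q=(15,11) nearest=9 d=2 new=(15,11) → add node 12 parent=9 cost=17; rewire 11→12 (19<21)
21. q=(1,20) nearest=5 d=10 new=(5,13) → add node 13 parent=5 cost=12
22. q=(9,30) nearest=6 d=17 new=(9,16) → blocked by [8,12]×[15,20], reject
23. q=(14,26) nearest=6 d=13 new=(14,16) → blocked by [13,16]×[15,22], reject

Parent of node 4: 3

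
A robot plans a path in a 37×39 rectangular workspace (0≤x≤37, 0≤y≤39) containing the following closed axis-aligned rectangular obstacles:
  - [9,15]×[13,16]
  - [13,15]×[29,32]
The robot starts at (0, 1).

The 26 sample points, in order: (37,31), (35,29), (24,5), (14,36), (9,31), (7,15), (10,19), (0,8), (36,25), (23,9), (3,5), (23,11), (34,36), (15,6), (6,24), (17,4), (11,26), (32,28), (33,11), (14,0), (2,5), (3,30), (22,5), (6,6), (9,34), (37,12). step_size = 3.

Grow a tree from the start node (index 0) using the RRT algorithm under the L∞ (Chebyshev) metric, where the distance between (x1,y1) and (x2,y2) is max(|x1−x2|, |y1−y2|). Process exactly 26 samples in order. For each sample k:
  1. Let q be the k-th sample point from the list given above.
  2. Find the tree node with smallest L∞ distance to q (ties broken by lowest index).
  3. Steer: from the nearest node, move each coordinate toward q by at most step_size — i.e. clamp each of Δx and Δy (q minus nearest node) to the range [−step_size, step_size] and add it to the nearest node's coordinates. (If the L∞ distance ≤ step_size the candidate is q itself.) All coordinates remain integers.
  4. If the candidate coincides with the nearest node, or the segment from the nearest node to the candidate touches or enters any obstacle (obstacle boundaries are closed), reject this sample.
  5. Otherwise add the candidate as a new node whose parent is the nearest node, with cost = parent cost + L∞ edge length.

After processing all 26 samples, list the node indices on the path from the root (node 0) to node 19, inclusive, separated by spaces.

Path: 0 1 19

1. q=(37,31) nearest=0 d=37 new=(3,4) → add node 1 parent=0 cost=3
2. q=(35,29) nearest=1 d=32 new=(6,7) → add node 2 parent=1 cost=6
3. q=(24,5) nearest=2 d=18 new=(9,5) → add node 3 parent=2 cost=9
4. q=(14,36) nearest=2 d=29 new=(9,10) → add node 4 parent=2 cost=9
5. q=(9,31) nearest=4 d=21 new=(9,13) → blocked by [9,15]×[13,16], reject
6. q=(7,15) nearest=4 d=5 new=(7,13) → add node 5 parent=4 cost=12
7. q=(10,19) nearest=5 d=6 new=(10,16) → blocked by [9,15]×[13,16], reject
8. q=(0,8) nearest=1 d=4 new=(0,7) → add node 6 parent=1 cost=6
9. q=(36,25) nearest=3 d=27 new=(12,8) → add node 7 parent=3 cost=12
10. q=(23,9) nearest=7 d=11 new=(15,9) → add node 8 parent=7 cost=15
11. q=(3,5) nearest=1 d=1 new=(3,5) → add node 9 parent=1 cost=4
12. q=(23,11) nearest=8 d=8 new=(18,11) → add node 10 parent=8 cost=18
13. q=(34,36) nearest=10 d=25 new=(21,14) → add node 11 parent=10 cost=21
14. q=(15,6) nearest=7 d=3 new=(15,6) → add node 12 parent=7 cost=15
15. q=(6,24) nearest=5 d=11 new=(6,16) → add node 13 parent=5 cost=15
16. q=(17,4) nearest=12 d=2 new=(17,4) → add node 14 parent=12 cost=17
17. q=(11,26) nearest=13 d=10 new=(9,19) → add node 15 parent=13 cost=18
18. q=(32,28) nearest=11 d=14 new=(24,17) → add node 16 parent=11 cost=24
19. q=(33,11) nearest=16 d=9 new=(27,14) → add node 17 parent=16 cost=27
20. q=(14,0) nearest=14 d=4 new=(14,1) → add node 18 parent=14 cost=20
21. q=(2,5) nearest=1 d=1 new=(2,5) → add node 19 parent=1 cost=4
22. q=(3,30) nearest=15 d=11 new=(6,22) → add node 20 parent=15 cost=21
23. q=(22,5) nearest=14 d=5 new=(20,5) → add node 21 parent=14 cost=20
24. q=(6,6) nearest=2 d=1 new=(6,6) → add node 22 parent=2 cost=7
25. q=(9,34) nearest=20 d=12 new=(9,25) → add node 23 parent=20 cost=24
26. q=(37,12) nearest=17 d=10 new=(30,12) → add node 24 parent=17 cost=30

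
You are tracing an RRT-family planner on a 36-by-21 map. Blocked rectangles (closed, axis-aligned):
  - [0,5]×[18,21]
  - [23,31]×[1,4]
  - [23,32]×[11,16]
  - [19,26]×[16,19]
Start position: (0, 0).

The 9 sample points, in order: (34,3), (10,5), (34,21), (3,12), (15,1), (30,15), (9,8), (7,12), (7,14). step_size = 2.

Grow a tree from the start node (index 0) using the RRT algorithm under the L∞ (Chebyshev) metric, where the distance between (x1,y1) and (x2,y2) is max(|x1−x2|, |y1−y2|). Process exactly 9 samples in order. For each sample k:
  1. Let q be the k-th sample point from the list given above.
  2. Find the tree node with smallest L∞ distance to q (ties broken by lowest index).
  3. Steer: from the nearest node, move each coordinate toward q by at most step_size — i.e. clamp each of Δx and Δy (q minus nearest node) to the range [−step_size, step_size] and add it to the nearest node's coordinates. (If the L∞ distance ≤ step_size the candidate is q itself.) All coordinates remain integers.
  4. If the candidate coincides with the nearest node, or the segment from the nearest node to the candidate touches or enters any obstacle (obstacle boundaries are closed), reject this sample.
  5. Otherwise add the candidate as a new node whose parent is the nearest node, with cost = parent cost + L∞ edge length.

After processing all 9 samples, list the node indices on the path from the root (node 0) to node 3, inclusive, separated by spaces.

Path: 0 1 2 3

1. q=(34,3) nearest=0 d=34 new=(2,2) → add node 1 parent=0 cost=2
2. q=(10,5) nearest=1 d=8 new=(4,4) → add node 2 parent=1 cost=4
3. q=(34,21) nearest=2 d=30 new=(6,6) → add node 3 parent=2 cost=6
4. q=(3,12) nearest=3 d=6 new=(4,8) → add node 4 parent=3 cost=8
5. q=(15,1) nearest=3 d=9 new=(8,4) → add node 5 parent=3 cost=8
6. q=(30,15) nearest=5 d=22 new=(10,6) → add node 6 parent=5 cost=10
7. q=(9,8) nearest=6 d=2 new=(9,8) → add node 7 parent=6 cost=12
8. q=(7,12) nearest=4 d=4 new=(6,10) → add node 8 parent=4 cost=10
9. q=(7,14) nearest=8 d=4 new=(7,12) → add node 9 parent=8 cost=12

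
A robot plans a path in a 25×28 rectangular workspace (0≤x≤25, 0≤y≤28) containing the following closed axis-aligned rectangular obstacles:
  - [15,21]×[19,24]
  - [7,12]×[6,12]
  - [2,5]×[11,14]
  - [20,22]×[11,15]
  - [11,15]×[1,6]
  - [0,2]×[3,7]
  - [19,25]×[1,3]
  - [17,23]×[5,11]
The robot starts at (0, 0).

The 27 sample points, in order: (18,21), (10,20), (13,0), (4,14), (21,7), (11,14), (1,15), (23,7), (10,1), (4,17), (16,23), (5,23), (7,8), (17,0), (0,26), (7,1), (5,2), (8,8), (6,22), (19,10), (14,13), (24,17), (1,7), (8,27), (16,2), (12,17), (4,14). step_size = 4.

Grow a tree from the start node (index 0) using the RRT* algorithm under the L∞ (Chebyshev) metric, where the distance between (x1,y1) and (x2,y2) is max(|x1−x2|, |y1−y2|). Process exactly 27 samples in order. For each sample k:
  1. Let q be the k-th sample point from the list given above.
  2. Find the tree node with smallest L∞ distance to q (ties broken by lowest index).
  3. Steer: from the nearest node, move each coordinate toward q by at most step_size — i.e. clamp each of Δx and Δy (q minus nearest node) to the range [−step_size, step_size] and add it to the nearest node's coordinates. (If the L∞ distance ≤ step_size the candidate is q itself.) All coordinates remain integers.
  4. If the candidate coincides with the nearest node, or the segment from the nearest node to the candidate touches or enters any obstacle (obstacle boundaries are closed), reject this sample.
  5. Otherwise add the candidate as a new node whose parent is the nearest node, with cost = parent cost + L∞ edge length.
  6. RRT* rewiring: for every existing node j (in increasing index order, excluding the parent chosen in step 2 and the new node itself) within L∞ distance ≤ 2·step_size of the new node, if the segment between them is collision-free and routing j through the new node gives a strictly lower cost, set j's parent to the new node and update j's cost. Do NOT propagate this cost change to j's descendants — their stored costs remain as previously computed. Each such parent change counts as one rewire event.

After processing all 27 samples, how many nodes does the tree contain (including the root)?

Node count: 13

1. q=(18,21) nearest=0 d=21 new=(4,4) → add node 1 parent=0 cost=4
2. q=(10,20) nearest=1 d=16 new=(8,8) → blocked by [7,12]×[6,12], reject
3. q=(13,0) nearest=1 d=9 new=(8,0) → add node 2 parent=1 cost=8
4. q=(4,14) nearest=1 d=10 new=(4,8) → add node 3 parent=1 cost=8
5. q=(21,7) nearest=2 d=13 new=(12,4) → blocked by [11,15]×[1,6], reject
6. q=(11,14) nearest=3 d=7 new=(8,12) → blocked by [7,12]×[6,12], reject
7. q=(1,15) nearest=3 d=7 new=(1,12) → add node 4 parent=3 cost=12
8. q=(23,7) nearest=2 d=15 new=(12,4) → blocked by [11,15]×[1,6], reject
9. q=(10,1) nearest=2 d=2 new=(10,1) → add node 5 parent=2 cost=10
10. q=(4,17) nearest=4 d=5 new=(4,16) → blocked by [2,5]×[11,14], reject
11. q=(16,23) nearest=3 d=15 new=(8,12) → blocked by [7,12]×[6,12], reject
12. q=(5,23) nearest=4 d=11 new=(5,16) → blocked by [2,5]×[11,14], reject
13. q=(7,8) nearest=3 d=3 new=(7,8) → blocked by [7,12]×[6,12], reject
14. q=(17,0) nearest=5 d=7 new=(14,0) → add node 6 parent=5 cost=14
15. q=(0,26) nearest=4 d=14 new=(0,16) → add node 7 parent=4 cost=16
16. q=(7,1) nearest=2 d=1 new=(7,1) → add node 8 parent=2 cost=9
17. q=(5,2) nearest=1 d=2 new=(5,2) → add node 9 parent=1 cost=6; rewire 8→9 (8<9)
18. q=(8,8) nearest=1 d=4 new=(8,8) → blocked by [7,12]×[6,12], reject
19. q=(6,22) nearest=7 d=6 new=(4,20) → add node 10 parent=7 cost=20
20. q=(19,10) nearest=5 d=9 new=(14,5) → blocked by [11,15]×[1,6], reject
21. q=(14,13) nearest=1 d=10 new=(8,8) → blocked by [7,12]×[6,12], reject
22. q=(24,17) nearest=5 d=16 new=(14,5) → blocked by [11,15]×[1,6], reject
23. q=(1,7) nearest=1 d=3 new=(1,7) → blocked by [0,2]×[3,7], reject
24. q=(8,27) nearest=10 d=7 new=(8,24) → add node 11 parent=10 cost=24
25. q=(16,2) nearest=6 d=2 new=(16,2) → blocked by [11,15]×[1,6], reject
26. q=(12,17) nearest=11 d=7 new=(12,20) → add node 12 parent=11 cost=28
27. q=(4,14) nearest=4 d=3 new=(4,14) → blocked by [2,5]×[11,14], reject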